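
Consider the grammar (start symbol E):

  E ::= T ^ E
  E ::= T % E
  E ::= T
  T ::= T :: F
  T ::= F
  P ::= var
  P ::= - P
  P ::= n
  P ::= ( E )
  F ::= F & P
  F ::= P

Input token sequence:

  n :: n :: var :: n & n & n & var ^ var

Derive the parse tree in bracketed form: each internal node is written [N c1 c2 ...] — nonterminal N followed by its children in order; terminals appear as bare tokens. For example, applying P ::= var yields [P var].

E
T ^ E
T :: F ^ E
T :: F :: F ^ E
T :: F :: F :: F ^ E
F :: F :: F :: F ^ E
P :: F :: F :: F ^ E
n :: F :: F :: F ^ E
n :: P :: F :: F ^ E
n :: n :: F :: F ^ E
n :: n :: P :: F ^ E
n :: n :: var :: F ^ E
n :: n :: var :: F & P ^ E
n :: n :: var :: F & P & P ^ E
n :: n :: var :: F & P & P & P ^ E
n :: n :: var :: P & P & P & P ^ E
n :: n :: var :: n & P & P & P ^ E
n :: n :: var :: n & n & P & P ^ E
n :: n :: var :: n & n & n & P ^ E
n :: n :: var :: n & n & n & var ^ E
n :: n :: var :: n & n & n & var ^ T
n :: n :: var :: n & n & n & var ^ F
n :: n :: var :: n & n & n & var ^ P
n :: n :: var :: n & n & n & var ^ var

[E [T [T [T [T [F [P n]]] :: [F [P n]]] :: [F [P var]]] :: [F [F [F [F [P n]] & [P n]] & [P n]] & [P var]]] ^ [E [T [F [P var]]]]]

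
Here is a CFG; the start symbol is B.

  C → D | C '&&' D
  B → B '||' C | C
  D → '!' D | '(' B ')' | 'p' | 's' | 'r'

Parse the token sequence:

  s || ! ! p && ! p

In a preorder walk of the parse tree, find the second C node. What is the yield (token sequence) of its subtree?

[B [B [C [D s]]] || [C [C [D ! [D ! [D p]]]] && [D ! [D p]]]]

! ! p && ! p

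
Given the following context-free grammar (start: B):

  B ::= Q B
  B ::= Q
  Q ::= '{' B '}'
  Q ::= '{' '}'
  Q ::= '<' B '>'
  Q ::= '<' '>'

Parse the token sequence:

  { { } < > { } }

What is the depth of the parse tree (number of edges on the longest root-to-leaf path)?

6

[B [Q { [B [Q { }] [B [Q < >] [B [Q { }]]]] }]]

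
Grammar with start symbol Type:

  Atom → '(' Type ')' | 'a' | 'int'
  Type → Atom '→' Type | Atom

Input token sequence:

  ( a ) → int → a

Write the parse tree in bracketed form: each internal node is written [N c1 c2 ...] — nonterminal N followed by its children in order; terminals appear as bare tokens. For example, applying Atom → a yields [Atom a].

Type
Atom → Type
( Type ) → Type
( Atom ) → Type
( a ) → Type
( a ) → Atom → Type
( a ) → int → Type
( a ) → int → Atom
( a ) → int → a

[Type [Atom ( [Type [Atom a]] )] → [Type [Atom int] → [Type [Atom a]]]]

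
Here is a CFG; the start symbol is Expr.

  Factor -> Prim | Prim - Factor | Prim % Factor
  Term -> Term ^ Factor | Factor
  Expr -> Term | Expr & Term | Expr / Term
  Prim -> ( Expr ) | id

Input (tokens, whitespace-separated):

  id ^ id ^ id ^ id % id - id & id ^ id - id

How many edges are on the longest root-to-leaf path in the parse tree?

8

[Expr [Expr [Term [Term [Term [Term [Factor [Prim id]]] ^ [Factor [Prim id]]] ^ [Factor [Prim id]]] ^ [Factor [Prim id] % [Factor [Prim id] - [Factor [Prim id]]]]]] & [Term [Term [Factor [Prim id]]] ^ [Factor [Prim id] - [Factor [Prim id]]]]]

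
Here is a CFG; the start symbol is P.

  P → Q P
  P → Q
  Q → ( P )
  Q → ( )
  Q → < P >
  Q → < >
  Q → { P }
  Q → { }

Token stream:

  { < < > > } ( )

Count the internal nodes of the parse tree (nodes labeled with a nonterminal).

[P [Q { [P [Q < [P [Q < >]] >]] }] [P [Q ( )]]]

8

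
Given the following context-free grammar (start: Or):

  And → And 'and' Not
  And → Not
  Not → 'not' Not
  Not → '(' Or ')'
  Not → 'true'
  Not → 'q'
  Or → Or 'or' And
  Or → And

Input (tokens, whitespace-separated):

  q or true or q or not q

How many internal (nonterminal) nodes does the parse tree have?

[Or [Or [Or [Or [And [Not q]]] or [And [Not true]]] or [And [Not q]]] or [And [Not not [Not q]]]]

13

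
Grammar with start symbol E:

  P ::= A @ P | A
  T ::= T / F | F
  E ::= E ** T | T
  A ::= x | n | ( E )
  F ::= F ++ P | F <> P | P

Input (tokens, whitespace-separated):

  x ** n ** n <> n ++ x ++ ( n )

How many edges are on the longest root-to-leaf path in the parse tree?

[E [E [E [T [F [P [A x]]]]] ** [T [F [P [A n]]]]] ** [T [F [F [F [F [P [A n]]] <> [P [A n]]] ++ [P [A x]]] ++ [P [A ( [E [T [F [P [A n]]]]] )]]]]]

10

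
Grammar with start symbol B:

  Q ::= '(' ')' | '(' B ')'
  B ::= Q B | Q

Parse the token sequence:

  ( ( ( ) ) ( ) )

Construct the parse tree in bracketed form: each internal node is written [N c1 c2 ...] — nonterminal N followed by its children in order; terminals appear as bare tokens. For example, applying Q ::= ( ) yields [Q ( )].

B
Q
( B )
( Q B )
( ( B ) B )
( ( Q ) B )
( ( ( ) ) B )
( ( ( ) ) Q )
( ( ( ) ) ( ) )

[B [Q ( [B [Q ( [B [Q ( )]] )] [B [Q ( )]]] )]]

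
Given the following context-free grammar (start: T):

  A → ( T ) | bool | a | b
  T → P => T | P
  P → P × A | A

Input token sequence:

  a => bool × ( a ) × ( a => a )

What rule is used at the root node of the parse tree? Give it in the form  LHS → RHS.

T → P => T

[T [P [A a]] => [T [P [P [P [A bool]] × [A ( [T [P [A a]]] )]] × [A ( [T [P [A a]] => [T [P [A a]]]] )]]]]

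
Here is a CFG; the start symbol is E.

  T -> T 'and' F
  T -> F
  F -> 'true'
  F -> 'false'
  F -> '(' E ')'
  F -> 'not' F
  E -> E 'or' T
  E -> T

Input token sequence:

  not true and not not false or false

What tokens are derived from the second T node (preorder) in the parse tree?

not true

[E [E [T [T [F not [F true]]] and [F not [F not [F false]]]]] or [T [F false]]]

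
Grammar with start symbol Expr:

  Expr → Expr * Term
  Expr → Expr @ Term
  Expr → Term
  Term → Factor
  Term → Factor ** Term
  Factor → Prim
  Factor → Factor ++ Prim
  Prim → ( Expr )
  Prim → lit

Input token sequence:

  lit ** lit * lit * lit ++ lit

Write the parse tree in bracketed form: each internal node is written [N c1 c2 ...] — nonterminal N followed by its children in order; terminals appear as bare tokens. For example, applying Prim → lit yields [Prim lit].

Expr
Expr * Term
Expr * Term * Term
Term * Term * Term
Factor ** Term * Term * Term
Prim ** Term * Term * Term
lit ** Term * Term * Term
lit ** Factor * Term * Term
lit ** Prim * Term * Term
lit ** lit * Term * Term
lit ** lit * Factor * Term
lit ** lit * Prim * Term
lit ** lit * lit * Term
lit ** lit * lit * Factor
lit ** lit * lit * Factor ++ Prim
lit ** lit * lit * Prim ++ Prim
lit ** lit * lit * lit ++ Prim
lit ** lit * lit * lit ++ lit

[Expr [Expr [Expr [Term [Factor [Prim lit]] ** [Term [Factor [Prim lit]]]]] * [Term [Factor [Prim lit]]]] * [Term [Factor [Factor [Prim lit]] ++ [Prim lit]]]]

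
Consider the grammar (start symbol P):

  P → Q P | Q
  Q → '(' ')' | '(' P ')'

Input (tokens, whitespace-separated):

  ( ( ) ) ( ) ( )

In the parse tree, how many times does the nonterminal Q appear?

4

[P [Q ( [P [Q ( )]] )] [P [Q ( )] [P [Q ( )]]]]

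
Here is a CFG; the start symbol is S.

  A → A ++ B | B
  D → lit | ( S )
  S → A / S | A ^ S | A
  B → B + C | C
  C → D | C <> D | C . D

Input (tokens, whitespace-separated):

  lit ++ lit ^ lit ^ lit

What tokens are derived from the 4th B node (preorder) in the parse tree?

[S [A [A [B [C [D lit]]]] ++ [B [C [D lit]]]] ^ [S [A [B [C [D lit]]]] ^ [S [A [B [C [D lit]]]]]]]

lit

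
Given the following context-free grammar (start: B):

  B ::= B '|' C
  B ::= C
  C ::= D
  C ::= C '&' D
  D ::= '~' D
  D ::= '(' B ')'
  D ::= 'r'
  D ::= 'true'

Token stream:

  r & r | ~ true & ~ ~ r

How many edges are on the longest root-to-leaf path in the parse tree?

5

[B [B [C [C [D r]] & [D r]]] | [C [C [D ~ [D true]]] & [D ~ [D ~ [D r]]]]]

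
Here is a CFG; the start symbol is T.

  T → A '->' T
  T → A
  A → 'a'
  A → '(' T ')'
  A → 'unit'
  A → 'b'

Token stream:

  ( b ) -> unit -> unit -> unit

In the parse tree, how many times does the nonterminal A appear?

5

[T [A ( [T [A b]] )] -> [T [A unit] -> [T [A unit] -> [T [A unit]]]]]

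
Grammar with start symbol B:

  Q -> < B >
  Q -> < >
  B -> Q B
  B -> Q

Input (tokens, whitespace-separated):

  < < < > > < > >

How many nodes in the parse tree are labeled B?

[B [Q < [B [Q < [B [Q < >]] >] [B [Q < >]]] >]]

4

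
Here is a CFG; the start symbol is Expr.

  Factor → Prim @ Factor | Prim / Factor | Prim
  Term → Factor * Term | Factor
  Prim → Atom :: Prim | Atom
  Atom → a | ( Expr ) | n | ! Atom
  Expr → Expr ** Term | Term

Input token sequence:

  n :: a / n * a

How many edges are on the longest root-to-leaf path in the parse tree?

6

[Expr [Term [Factor [Prim [Atom n] :: [Prim [Atom a]]] / [Factor [Prim [Atom n]]]] * [Term [Factor [Prim [Atom a]]]]]]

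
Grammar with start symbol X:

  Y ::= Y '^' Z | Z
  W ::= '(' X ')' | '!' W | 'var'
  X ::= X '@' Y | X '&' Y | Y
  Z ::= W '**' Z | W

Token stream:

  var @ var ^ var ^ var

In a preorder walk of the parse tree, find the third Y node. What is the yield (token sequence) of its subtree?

[X [X [Y [Z [W var]]]] @ [Y [Y [Y [Z [W var]]] ^ [Z [W var]]] ^ [Z [W var]]]]

var ^ var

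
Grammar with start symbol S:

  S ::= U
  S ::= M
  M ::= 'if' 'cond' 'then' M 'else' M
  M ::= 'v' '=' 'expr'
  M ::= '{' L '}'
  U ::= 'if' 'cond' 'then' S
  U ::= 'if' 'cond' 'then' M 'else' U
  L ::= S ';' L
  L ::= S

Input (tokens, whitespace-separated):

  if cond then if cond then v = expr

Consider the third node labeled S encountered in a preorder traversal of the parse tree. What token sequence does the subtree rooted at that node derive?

v = expr

[S [U if cond then [S [U if cond then [S [M v = expr]]]]]]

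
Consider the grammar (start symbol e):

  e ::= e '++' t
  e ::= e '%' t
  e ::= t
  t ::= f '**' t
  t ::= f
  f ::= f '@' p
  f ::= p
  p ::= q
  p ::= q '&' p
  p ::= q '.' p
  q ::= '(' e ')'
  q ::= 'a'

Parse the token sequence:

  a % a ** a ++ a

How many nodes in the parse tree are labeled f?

[e [e [e [t [f [p [q a]]]]] % [t [f [p [q a]]] ** [t [f [p [q a]]]]]] ++ [t [f [p [q a]]]]]

4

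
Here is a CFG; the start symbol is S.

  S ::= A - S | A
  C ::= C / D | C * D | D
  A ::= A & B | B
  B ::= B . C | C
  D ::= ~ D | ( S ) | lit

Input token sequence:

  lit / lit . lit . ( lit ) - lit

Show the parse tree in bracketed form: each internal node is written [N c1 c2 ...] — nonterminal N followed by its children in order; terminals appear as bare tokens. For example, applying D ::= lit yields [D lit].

[S [A [B [B [B [C [C [D lit]] / [D lit]]] . [C [D lit]]] . [C [D ( [S [A [B [C [D lit]]]]] )]]]] - [S [A [B [C [D lit]]]]]]

S
A - S
B - S
B . C - S
B . C . C - S
C . C . C - S
C / D . C . C - S
D / D . C . C - S
lit / D . C . C - S
lit / lit . C . C - S
lit / lit . D . C - S
lit / lit . lit . C - S
lit / lit . lit . D - S
lit / lit . lit . ( S ) - S
lit / lit . lit . ( A ) - S
lit / lit . lit . ( B ) - S
lit / lit . lit . ( C ) - S
lit / lit . lit . ( D ) - S
lit / lit . lit . ( lit ) - S
lit / lit . lit . ( lit ) - A
lit / lit . lit . ( lit ) - B
lit / lit . lit . ( lit ) - C
lit / lit . lit . ( lit ) - D
lit / lit . lit . ( lit ) - lit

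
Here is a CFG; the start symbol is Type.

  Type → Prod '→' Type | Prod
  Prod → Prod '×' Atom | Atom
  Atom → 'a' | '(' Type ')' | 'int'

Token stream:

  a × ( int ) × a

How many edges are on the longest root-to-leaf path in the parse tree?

7

[Type [Prod [Prod [Prod [Atom a]] × [Atom ( [Type [Prod [Atom int]]] )]] × [Atom a]]]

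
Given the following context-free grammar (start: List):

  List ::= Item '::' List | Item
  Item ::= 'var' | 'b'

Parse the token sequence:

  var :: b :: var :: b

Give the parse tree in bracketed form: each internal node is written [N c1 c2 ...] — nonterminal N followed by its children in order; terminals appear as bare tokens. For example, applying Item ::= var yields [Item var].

[List [Item var] :: [List [Item b] :: [List [Item var] :: [List [Item b]]]]]

List
Item :: List
var :: List
var :: Item :: List
var :: b :: List
var :: b :: Item :: List
var :: b :: var :: List
var :: b :: var :: Item
var :: b :: var :: b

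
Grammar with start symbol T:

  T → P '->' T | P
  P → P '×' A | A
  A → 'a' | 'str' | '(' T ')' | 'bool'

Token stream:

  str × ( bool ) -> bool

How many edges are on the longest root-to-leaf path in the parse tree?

[T [P [P [A str]] × [A ( [T [P [A bool]]] )]] -> [T [P [A bool]]]]

6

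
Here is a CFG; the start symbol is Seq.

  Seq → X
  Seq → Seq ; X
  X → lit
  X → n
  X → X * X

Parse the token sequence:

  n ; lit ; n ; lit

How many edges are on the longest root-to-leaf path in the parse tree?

[Seq [Seq [Seq [Seq [X n]] ; [X lit]] ; [X n]] ; [X lit]]

5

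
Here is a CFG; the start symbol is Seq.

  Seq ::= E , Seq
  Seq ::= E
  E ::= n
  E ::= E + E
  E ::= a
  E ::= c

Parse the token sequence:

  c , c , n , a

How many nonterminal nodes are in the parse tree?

[Seq [E c] , [Seq [E c] , [Seq [E n] , [Seq [E a]]]]]

8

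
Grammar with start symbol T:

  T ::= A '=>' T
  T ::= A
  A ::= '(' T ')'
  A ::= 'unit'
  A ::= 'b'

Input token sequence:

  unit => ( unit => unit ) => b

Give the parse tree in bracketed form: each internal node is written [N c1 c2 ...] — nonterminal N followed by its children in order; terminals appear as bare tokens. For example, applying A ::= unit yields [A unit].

[T [A unit] => [T [A ( [T [A unit] => [T [A unit]]] )] => [T [A b]]]]

T
A => T
unit => T
unit => A => T
unit => ( T ) => T
unit => ( A => T ) => T
unit => ( unit => T ) => T
unit => ( unit => A ) => T
unit => ( unit => unit ) => T
unit => ( unit => unit ) => A
unit => ( unit => unit ) => b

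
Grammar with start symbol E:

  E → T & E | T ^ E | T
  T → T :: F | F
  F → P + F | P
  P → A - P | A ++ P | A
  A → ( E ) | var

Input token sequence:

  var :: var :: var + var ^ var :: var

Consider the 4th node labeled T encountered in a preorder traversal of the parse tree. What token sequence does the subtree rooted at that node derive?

var :: var

[E [T [T [T [F [P [A var]]]] :: [F [P [A var]]]] :: [F [P [A var]] + [F [P [A var]]]]] ^ [E [T [T [F [P [A var]]]] :: [F [P [A var]]]]]]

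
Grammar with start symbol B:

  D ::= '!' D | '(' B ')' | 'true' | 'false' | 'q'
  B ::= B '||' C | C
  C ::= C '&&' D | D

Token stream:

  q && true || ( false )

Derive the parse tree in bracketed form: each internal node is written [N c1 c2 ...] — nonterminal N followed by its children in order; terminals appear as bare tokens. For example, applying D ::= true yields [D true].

B
B || C
C || C
C && D || C
D && D || C
q && D || C
q && true || C
q && true || D
q && true || ( B )
q && true || ( C )
q && true || ( D )
q && true || ( false )

[B [B [C [C [D q]] && [D true]]] || [C [D ( [B [C [D false]]] )]]]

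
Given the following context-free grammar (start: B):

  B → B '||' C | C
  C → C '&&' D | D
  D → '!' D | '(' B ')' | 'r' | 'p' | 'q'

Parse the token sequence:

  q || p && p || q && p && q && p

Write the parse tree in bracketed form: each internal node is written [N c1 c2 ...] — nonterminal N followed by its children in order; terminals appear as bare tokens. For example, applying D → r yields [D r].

[B [B [B [C [D q]]] || [C [C [D p]] && [D p]]] || [C [C [C [C [D q]] && [D p]] && [D q]] && [D p]]]

B
B || C
B || C || C
C || C || C
D || C || C
q || C || C
q || C && D || C
q || D && D || C
q || p && D || C
q || p && p || C
q || p && p || C && D
q || p && p || C && D && D
q || p && p || C && D && D && D
q || p && p || D && D && D && D
q || p && p || q && D && D && D
q || p && p || q && p && D && D
q || p && p || q && p && q && D
q || p && p || q && p && q && p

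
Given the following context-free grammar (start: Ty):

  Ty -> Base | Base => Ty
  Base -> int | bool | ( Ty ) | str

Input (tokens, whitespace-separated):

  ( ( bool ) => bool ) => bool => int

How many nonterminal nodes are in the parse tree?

12

[Ty [Base ( [Ty [Base ( [Ty [Base bool]] )] => [Ty [Base bool]]] )] => [Ty [Base bool] => [Ty [Base int]]]]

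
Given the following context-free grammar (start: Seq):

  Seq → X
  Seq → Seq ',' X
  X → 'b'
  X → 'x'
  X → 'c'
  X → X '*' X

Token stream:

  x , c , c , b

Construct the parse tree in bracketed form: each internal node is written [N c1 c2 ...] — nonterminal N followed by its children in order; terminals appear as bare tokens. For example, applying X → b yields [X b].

Seq
Seq , X
Seq , X , X
Seq , X , X , X
X , X , X , X
x , X , X , X
x , c , X , X
x , c , c , X
x , c , c , b

[Seq [Seq [Seq [Seq [X x]] , [X c]] , [X c]] , [X b]]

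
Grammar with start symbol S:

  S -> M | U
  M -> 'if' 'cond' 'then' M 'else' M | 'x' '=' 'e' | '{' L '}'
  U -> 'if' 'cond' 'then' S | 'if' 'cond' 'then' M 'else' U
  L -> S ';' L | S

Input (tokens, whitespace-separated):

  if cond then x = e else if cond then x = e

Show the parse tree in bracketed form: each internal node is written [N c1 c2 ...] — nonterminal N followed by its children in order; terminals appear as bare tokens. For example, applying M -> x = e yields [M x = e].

S
U
if cond then M else U
if cond then x = e else U
if cond then x = e else if cond then S
if cond then x = e else if cond then M
if cond then x = e else if cond then x = e

[S [U if cond then [M x = e] else [U if cond then [S [M x = e]]]]]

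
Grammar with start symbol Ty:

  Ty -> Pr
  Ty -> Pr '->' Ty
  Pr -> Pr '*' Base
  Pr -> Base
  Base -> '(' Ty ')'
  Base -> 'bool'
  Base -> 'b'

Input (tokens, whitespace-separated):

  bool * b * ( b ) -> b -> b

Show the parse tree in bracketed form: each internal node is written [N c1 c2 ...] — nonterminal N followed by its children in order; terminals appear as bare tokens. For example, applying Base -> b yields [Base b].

[Ty [Pr [Pr [Pr [Base bool]] * [Base b]] * [Base ( [Ty [Pr [Base b]]] )]] -> [Ty [Pr [Base b]] -> [Ty [Pr [Base b]]]]]

Ty
Pr -> Ty
Pr * Base -> Ty
Pr * Base * Base -> Ty
Base * Base * Base -> Ty
bool * Base * Base -> Ty
bool * b * Base -> Ty
bool * b * ( Ty ) -> Ty
bool * b * ( Pr ) -> Ty
bool * b * ( Base ) -> Ty
bool * b * ( b ) -> Ty
bool * b * ( b ) -> Pr -> Ty
bool * b * ( b ) -> Base -> Ty
bool * b * ( b ) -> b -> Ty
bool * b * ( b ) -> b -> Pr
bool * b * ( b ) -> b -> Base
bool * b * ( b ) -> b -> b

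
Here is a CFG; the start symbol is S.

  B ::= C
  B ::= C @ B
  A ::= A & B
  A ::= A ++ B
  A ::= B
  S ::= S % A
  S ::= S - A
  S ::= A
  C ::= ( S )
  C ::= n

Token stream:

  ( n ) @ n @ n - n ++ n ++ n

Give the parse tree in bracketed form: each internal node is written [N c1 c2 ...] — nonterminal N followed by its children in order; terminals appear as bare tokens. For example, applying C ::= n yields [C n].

[S [S [A [B [C ( [S [A [B [C n]]]] )] @ [B [C n] @ [B [C n]]]]]] - [A [A [A [B [C n]]] ++ [B [C n]]] ++ [B [C n]]]]

S
S - A
A - A
B - A
C @ B - A
( S ) @ B - A
( A ) @ B - A
( B ) @ B - A
( C ) @ B - A
( n ) @ B - A
( n ) @ C @ B - A
( n ) @ n @ B - A
( n ) @ n @ C - A
( n ) @ n @ n - A
( n ) @ n @ n - A ++ B
( n ) @ n @ n - A ++ B ++ B
( n ) @ n @ n - B ++ B ++ B
( n ) @ n @ n - C ++ B ++ B
( n ) @ n @ n - n ++ B ++ B
( n ) @ n @ n - n ++ C ++ B
( n ) @ n @ n - n ++ n ++ B
( n ) @ n @ n - n ++ n ++ C
( n ) @ n @ n - n ++ n ++ n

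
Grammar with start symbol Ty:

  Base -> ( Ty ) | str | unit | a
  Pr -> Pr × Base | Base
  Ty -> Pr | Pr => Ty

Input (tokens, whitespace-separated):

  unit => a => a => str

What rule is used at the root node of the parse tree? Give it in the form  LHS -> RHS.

Ty -> Pr => Ty

[Ty [Pr [Base unit]] => [Ty [Pr [Base a]] => [Ty [Pr [Base a]] => [Ty [Pr [Base str]]]]]]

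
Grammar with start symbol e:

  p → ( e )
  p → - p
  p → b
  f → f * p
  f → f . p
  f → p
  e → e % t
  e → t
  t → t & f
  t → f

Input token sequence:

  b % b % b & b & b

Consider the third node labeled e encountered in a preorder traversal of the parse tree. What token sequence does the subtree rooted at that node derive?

[e [e [e [t [f [p b]]]] % [t [f [p b]]]] % [t [t [t [f [p b]]] & [f [p b]]] & [f [p b]]]]

b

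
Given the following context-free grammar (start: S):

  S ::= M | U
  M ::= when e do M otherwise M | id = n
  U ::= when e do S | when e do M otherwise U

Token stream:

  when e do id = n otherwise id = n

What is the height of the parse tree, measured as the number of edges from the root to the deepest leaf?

[S [M when e do [M id = n] otherwise [M id = n]]]

3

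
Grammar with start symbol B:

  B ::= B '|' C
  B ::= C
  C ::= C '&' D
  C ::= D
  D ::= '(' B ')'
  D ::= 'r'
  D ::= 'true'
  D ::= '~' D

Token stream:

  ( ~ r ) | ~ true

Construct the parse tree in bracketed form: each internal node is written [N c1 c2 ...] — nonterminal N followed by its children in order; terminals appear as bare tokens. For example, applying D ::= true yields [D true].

B
B | C
C | C
D | C
( B ) | C
( C ) | C
( D ) | C
( ~ D ) | C
( ~ r ) | C
( ~ r ) | D
( ~ r ) | ~ D
( ~ r ) | ~ true

[B [B [C [D ( [B [C [D ~ [D r]]]] )]]] | [C [D ~ [D true]]]]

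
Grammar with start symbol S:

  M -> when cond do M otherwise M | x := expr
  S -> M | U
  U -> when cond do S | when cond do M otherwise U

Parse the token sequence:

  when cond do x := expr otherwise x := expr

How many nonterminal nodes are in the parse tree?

4

[S [M when cond do [M x := expr] otherwise [M x := expr]]]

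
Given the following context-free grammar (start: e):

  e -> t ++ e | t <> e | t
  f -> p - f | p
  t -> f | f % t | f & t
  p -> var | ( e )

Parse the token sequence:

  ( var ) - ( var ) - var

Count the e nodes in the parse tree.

[e [t [f [p ( [e [t [f [p var]]]] )] - [f [p ( [e [t [f [p var]]]] )] - [f [p var]]]]]]

3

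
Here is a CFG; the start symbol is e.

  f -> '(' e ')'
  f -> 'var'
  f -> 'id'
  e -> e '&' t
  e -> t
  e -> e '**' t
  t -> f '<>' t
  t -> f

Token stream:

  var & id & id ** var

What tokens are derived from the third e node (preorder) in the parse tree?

var & id

[e [e [e [e [t [f var]]] & [t [f id]]] & [t [f id]]] ** [t [f var]]]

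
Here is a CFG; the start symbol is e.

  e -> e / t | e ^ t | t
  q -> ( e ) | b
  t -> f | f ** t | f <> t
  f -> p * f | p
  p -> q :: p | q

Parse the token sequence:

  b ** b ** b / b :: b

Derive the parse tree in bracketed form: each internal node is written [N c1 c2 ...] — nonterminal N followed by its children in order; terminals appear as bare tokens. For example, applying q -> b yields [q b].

e
e / t
t / t
f ** t / t
p ** t / t
q ** t / t
b ** t / t
b ** f ** t / t
b ** p ** t / t
b ** q ** t / t
b ** b ** t / t
b ** b ** f / t
b ** b ** p / t
b ** b ** q / t
b ** b ** b / t
b ** b ** b / f
b ** b ** b / p
b ** b ** b / q :: p
b ** b ** b / b :: p
b ** b ** b / b :: q
b ** b ** b / b :: b

[e [e [t [f [p [q b]]] ** [t [f [p [q b]]] ** [t [f [p [q b]]]]]]] / [t [f [p [q b] :: [p [q b]]]]]]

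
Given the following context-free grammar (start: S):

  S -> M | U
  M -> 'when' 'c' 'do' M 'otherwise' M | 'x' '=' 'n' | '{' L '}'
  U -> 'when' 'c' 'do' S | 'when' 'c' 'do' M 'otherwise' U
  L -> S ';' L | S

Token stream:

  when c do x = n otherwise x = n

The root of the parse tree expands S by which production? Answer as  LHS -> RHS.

S -> M

[S [M when c do [M x = n] otherwise [M x = n]]]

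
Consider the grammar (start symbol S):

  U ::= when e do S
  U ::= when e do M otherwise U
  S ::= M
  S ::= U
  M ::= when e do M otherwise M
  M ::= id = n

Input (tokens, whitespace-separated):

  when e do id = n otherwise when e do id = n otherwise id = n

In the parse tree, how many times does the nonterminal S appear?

1

[S [M when e do [M id = n] otherwise [M when e do [M id = n] otherwise [M id = n]]]]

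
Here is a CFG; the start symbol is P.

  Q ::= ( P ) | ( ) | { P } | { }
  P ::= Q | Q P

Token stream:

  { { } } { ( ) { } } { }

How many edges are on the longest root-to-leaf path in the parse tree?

[P [Q { [P [Q { }]] }] [P [Q { [P [Q ( )] [P [Q { }]]] }] [P [Q { }]]]]

6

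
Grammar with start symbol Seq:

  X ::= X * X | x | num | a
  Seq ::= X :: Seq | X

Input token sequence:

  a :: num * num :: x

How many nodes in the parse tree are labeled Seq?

[Seq [X a] :: [Seq [X [X num] * [X num]] :: [Seq [X x]]]]

3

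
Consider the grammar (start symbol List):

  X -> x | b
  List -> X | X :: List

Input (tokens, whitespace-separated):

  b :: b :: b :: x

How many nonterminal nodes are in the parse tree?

[List [X b] :: [List [X b] :: [List [X b] :: [List [X x]]]]]

8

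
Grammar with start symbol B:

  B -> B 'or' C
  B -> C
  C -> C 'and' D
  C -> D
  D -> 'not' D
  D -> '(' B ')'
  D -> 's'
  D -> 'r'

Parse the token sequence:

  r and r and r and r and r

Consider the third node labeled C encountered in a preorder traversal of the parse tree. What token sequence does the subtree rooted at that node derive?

r and r and r

[B [C [C [C [C [C [D r]] and [D r]] and [D r]] and [D r]] and [D r]]]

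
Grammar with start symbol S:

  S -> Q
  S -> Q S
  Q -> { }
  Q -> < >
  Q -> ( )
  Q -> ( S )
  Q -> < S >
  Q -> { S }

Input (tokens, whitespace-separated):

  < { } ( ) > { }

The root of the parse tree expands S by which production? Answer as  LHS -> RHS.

[S [Q < [S [Q { }] [S [Q ( )]]] >] [S [Q { }]]]

S -> Q S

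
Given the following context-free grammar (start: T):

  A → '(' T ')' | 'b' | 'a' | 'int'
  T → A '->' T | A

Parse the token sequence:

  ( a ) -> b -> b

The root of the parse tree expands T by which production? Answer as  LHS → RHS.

[T [A ( [T [A a]] )] -> [T [A b] -> [T [A b]]]]

T → A '->' T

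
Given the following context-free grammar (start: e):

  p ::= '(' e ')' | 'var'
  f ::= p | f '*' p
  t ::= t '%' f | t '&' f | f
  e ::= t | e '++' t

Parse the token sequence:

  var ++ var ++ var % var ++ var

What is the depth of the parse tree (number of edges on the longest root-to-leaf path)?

7

[e [e [e [e [t [f [p var]]]] ++ [t [f [p var]]]] ++ [t [t [f [p var]]] % [f [p var]]]] ++ [t [f [p var]]]]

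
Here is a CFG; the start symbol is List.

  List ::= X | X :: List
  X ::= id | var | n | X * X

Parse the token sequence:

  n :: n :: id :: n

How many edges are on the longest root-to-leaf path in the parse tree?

[List [X n] :: [List [X n] :: [List [X id] :: [List [X n]]]]]

5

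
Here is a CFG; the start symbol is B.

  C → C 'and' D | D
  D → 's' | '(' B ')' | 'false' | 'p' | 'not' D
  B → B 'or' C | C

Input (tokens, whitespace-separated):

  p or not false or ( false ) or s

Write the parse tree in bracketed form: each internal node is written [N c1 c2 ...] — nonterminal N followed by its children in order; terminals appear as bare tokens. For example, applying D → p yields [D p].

B
B or C
B or C or C
B or C or C or C
C or C or C or C
D or C or C or C
p or C or C or C
p or D or C or C
p or not D or C or C
p or not false or C or C
p or not false or D or C
p or not false or ( B ) or C
p or not false or ( C ) or C
p or not false or ( D ) or C
p or not false or ( false ) or C
p or not false or ( false ) or D
p or not false or ( false ) or s

[B [B [B [B [C [D p]]] or [C [D not [D false]]]] or [C [D ( [B [C [D false]]] )]]] or [C [D s]]]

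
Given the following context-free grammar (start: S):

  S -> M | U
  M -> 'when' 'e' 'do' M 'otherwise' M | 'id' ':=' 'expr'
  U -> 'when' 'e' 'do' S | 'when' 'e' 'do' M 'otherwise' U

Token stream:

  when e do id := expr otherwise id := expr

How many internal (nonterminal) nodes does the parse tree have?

[S [M when e do [M id := expr] otherwise [M id := expr]]]

4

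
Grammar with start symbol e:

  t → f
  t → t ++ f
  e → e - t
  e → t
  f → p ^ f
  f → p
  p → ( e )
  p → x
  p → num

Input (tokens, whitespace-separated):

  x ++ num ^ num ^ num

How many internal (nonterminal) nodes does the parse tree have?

11

[e [t [t [f [p x]]] ++ [f [p num] ^ [f [p num] ^ [f [p num]]]]]]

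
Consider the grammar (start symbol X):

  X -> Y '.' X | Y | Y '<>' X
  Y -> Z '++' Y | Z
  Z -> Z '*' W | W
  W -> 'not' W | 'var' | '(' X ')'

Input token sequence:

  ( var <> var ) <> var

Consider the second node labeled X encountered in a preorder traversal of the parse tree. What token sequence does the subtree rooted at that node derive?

var <> var

[X [Y [Z [W ( [X [Y [Z [W var]]] <> [X [Y [Z [W var]]]]] )]]] <> [X [Y [Z [W var]]]]]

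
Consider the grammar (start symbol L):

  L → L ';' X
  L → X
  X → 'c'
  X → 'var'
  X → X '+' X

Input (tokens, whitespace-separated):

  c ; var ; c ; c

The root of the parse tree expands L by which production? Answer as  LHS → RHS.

[L [L [L [L [X c]] ; [X var]] ; [X c]] ; [X c]]

L → L ';' X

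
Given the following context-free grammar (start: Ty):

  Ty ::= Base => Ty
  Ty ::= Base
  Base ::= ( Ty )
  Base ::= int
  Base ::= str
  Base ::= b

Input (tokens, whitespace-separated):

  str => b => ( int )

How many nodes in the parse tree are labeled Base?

4

[Ty [Base str] => [Ty [Base b] => [Ty [Base ( [Ty [Base int]] )]]]]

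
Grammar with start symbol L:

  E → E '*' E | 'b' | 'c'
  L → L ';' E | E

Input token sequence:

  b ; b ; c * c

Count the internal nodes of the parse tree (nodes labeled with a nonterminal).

[L [L [L [E b]] ; [E b]] ; [E [E c] * [E c]]]

8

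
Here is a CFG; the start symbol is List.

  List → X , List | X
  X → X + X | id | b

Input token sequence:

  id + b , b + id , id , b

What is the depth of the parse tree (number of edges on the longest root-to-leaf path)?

5

[List [X [X id] + [X b]] , [List [X [X b] + [X id]] , [List [X id] , [List [X b]]]]]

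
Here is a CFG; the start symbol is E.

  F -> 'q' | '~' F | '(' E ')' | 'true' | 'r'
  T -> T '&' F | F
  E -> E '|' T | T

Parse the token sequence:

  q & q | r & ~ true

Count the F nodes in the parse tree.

[E [E [T [T [F q]] & [F q]]] | [T [T [F r]] & [F ~ [F true]]]]

5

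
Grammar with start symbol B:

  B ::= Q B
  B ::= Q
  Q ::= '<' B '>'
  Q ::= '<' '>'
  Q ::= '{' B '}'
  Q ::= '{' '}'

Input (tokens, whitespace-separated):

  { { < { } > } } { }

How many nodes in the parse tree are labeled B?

5

[B [Q { [B [Q { [B [Q < [B [Q { }]] >]] }]] }] [B [Q { }]]]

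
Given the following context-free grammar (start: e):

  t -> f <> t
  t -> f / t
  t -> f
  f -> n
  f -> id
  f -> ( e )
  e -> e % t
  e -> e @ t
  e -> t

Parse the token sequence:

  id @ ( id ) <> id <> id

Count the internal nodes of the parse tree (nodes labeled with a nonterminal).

13

[e [e [t [f id]]] @ [t [f ( [e [t [f id]]] )] <> [t [f id] <> [t [f id]]]]]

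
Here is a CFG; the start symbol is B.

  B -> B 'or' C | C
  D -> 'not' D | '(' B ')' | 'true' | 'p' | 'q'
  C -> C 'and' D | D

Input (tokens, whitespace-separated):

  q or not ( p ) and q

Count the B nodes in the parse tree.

[B [B [C [D q]]] or [C [C [D not [D ( [B [C [D p]]] )]]] and [D q]]]

3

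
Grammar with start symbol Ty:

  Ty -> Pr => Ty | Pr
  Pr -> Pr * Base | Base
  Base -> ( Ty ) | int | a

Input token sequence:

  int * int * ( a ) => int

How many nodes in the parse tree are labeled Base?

5

[Ty [Pr [Pr [Pr [Base int]] * [Base int]] * [Base ( [Ty [Pr [Base a]]] )]] => [Ty [Pr [Base int]]]]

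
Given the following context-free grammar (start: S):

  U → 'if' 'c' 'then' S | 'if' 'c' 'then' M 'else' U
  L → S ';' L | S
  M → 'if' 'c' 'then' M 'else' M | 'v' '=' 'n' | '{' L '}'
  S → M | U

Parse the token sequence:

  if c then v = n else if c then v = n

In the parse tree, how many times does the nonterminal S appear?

[S [U if c then [M v = n] else [U if c then [S [M v = n]]]]]

2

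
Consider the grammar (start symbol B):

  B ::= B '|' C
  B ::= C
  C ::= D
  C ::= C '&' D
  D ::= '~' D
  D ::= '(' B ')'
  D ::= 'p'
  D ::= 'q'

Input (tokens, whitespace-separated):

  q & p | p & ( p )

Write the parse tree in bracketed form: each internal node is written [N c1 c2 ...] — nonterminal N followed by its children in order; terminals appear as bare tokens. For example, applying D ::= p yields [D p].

[B [B [C [C [D q]] & [D p]]] | [C [C [D p]] & [D ( [B [C [D p]]] )]]]

B
B | C
C | C
C & D | C
D & D | C
q & D | C
q & p | C
q & p | C & D
q & p | D & D
q & p | p & D
q & p | p & ( B )
q & p | p & ( C )
q & p | p & ( D )
q & p | p & ( p )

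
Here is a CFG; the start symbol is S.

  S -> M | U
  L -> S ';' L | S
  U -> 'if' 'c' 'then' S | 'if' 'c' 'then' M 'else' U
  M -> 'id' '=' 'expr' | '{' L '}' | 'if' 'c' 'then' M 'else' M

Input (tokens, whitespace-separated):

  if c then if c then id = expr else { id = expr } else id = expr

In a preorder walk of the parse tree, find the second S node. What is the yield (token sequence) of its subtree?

id = expr

[S [M if c then [M if c then [M id = expr] else [M { [L [S [M id = expr]]] }]] else [M id = expr]]]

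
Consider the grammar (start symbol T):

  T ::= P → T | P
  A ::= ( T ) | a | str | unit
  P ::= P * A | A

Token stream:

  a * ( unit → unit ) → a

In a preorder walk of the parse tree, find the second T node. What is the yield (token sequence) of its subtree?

unit → unit

[T [P [P [A a]] * [A ( [T [P [A unit]] → [T [P [A unit]]]] )]] → [T [P [A a]]]]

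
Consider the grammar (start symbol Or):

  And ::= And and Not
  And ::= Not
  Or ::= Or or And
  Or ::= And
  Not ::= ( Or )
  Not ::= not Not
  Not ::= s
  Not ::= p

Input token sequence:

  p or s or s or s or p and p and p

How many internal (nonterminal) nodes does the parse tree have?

19

[Or [Or [Or [Or [Or [And [Not p]]] or [And [Not s]]] or [And [Not s]]] or [And [Not s]]] or [And [And [And [Not p]] and [Not p]] and [Not p]]]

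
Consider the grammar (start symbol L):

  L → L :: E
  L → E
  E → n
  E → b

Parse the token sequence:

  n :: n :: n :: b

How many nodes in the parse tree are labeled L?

[L [L [L [L [E n]] :: [E n]] :: [E n]] :: [E b]]

4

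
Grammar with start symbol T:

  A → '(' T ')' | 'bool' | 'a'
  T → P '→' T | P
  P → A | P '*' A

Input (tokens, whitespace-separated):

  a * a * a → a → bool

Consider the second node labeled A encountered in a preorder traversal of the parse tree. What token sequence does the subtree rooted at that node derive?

[T [P [P [P [A a]] * [A a]] * [A a]] → [T [P [A a]] → [T [P [A bool]]]]]

a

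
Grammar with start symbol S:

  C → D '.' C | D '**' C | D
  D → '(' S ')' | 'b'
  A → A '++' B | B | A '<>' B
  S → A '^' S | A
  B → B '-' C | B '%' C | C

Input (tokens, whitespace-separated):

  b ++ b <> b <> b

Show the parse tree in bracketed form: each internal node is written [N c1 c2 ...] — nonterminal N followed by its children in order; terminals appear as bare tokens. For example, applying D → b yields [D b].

[S [A [A [A [A [B [C [D b]]]] ++ [B [C [D b]]]] <> [B [C [D b]]]] <> [B [C [D b]]]]]

S
A
A <> B
A <> B <> B
A ++ B <> B <> B
B ++ B <> B <> B
C ++ B <> B <> B
D ++ B <> B <> B
b ++ B <> B <> B
b ++ C <> B <> B
b ++ D <> B <> B
b ++ b <> B <> B
b ++ b <> C <> B
b ++ b <> D <> B
b ++ b <> b <> B
b ++ b <> b <> C
b ++ b <> b <> D
b ++ b <> b <> b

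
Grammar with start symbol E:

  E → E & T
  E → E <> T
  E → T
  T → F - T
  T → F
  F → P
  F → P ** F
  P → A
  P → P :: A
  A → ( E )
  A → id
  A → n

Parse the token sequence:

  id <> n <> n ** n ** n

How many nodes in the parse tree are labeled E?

[E [E [E [T [F [P [A id]]]]] <> [T [F [P [A n]]]]] <> [T [F [P [A n]] ** [F [P [A n]] ** [F [P [A n]]]]]]]

3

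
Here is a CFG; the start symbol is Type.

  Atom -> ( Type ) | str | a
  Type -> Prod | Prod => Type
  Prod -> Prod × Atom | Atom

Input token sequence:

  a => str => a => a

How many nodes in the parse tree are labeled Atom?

[Type [Prod [Atom a]] => [Type [Prod [Atom str]] => [Type [Prod [Atom a]] => [Type [Prod [Atom a]]]]]]

4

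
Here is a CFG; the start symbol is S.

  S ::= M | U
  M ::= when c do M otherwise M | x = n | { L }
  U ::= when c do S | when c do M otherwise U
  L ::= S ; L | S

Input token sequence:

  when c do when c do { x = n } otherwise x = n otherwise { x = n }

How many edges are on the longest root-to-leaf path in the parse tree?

[S [M when c do [M when c do [M { [L [S [M x = n]]] }] otherwise [M x = n]] otherwise [M { [L [S [M x = n]]] }]]]

7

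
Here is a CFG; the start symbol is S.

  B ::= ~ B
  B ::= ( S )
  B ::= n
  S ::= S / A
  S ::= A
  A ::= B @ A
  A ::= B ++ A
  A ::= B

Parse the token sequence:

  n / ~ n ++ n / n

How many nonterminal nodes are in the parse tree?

12

[S [S [S [A [B n]]] / [A [B ~ [B n]] ++ [A [B n]]]] / [A [B n]]]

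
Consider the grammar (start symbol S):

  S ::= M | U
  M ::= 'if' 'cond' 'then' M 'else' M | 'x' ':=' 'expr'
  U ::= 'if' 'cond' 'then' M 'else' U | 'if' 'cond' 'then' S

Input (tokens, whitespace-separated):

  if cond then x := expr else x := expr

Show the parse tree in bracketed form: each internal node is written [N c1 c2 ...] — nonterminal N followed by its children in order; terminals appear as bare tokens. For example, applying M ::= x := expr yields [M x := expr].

S
M
if cond then M else M
if cond then x := expr else M
if cond then x := expr else x := expr

[S [M if cond then [M x := expr] else [M x := expr]]]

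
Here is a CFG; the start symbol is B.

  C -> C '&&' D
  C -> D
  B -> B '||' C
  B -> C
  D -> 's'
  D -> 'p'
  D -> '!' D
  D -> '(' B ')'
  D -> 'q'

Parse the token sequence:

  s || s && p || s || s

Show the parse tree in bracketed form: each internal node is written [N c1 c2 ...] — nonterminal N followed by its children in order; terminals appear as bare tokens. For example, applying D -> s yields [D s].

[B [B [B [B [C [D s]]] || [C [C [D s]] && [D p]]] || [C [D s]]] || [C [D s]]]

B
B || C
B || C || C
B || C || C || C
C || C || C || C
D || C || C || C
s || C || C || C
s || C && D || C || C
s || D && D || C || C
s || s && D || C || C
s || s && p || C || C
s || s && p || D || C
s || s && p || s || C
s || s && p || s || D
s || s && p || s || s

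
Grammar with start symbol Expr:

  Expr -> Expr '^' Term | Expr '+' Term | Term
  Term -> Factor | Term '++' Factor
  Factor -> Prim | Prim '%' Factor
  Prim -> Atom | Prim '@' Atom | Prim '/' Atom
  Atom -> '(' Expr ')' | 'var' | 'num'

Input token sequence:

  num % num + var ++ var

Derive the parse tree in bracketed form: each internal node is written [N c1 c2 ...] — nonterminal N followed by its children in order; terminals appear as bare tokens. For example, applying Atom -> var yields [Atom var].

Expr
Expr + Term
Term + Term
Factor + Term
Prim % Factor + Term
Atom % Factor + Term
num % Factor + Term
num % Prim + Term
num % Atom + Term
num % num + Term
num % num + Term ++ Factor
num % num + Factor ++ Factor
num % num + Prim ++ Factor
num % num + Atom ++ Factor
num % num + var ++ Factor
num % num + var ++ Prim
num % num + var ++ Atom
num % num + var ++ var

[Expr [Expr [Term [Factor [Prim [Atom num]] % [Factor [Prim [Atom num]]]]]] + [Term [Term [Factor [Prim [Atom var]]]] ++ [Factor [Prim [Atom var]]]]]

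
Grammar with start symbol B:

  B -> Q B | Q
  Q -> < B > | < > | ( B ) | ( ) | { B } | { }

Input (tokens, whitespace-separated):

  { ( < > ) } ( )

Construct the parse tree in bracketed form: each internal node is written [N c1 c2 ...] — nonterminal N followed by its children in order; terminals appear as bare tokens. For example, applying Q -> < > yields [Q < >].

B
Q B
{ B } B
{ Q } B
{ ( B ) } B
{ ( Q ) } B
{ ( < > ) } B
{ ( < > ) } Q
{ ( < > ) } ( )

[B [Q { [B [Q ( [B [Q < >]] )]] }] [B [Q ( )]]]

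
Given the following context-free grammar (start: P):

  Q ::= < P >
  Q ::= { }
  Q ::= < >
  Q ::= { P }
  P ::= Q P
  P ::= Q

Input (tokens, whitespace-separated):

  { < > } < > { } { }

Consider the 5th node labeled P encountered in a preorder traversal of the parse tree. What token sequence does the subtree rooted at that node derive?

[P [Q { [P [Q < >]] }] [P [Q < >] [P [Q { }] [P [Q { }]]]]]

{ }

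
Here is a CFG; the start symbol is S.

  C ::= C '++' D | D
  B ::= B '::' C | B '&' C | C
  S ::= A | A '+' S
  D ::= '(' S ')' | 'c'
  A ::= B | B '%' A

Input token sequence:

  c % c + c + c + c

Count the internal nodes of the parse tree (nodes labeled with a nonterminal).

24

[S [A [B [C [D c]]] % [A [B [C [D c]]]]] + [S [A [B [C [D c]]]] + [S [A [B [C [D c]]]] + [S [A [B [C [D c]]]]]]]]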